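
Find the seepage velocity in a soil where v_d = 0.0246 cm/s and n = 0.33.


Using v_s = v_d / n
v_s = 0.0246 / 0.33
v_s = 0.07455 cm/s


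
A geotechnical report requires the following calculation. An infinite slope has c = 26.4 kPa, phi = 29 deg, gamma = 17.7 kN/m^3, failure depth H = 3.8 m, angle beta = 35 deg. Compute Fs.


Using Fs = c / (gamma*H*sin(beta)*cos(beta)) + tan(phi)/tan(beta)
Cohesion contribution = 26.4 / (17.7*3.8*sin(35)*cos(35))
Cohesion contribution = 0.835394
Friction contribution = tan(29)/tan(35) = 0.791635
Fs = 0.835394 + 0.791635
Fs = 1.627


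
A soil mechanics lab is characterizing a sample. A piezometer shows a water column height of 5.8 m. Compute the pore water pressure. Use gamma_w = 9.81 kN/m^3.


Using u = gamma_w * h_w
u = 9.81 * 5.8
u = 56.9 kPa


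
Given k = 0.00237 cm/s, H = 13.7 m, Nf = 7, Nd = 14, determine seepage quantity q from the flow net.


Convert k to m/s for unit consistency with H:
k = 0.00237 cm/s = 0.00237 / 100 m/s = 2.37e-05 m/s
Using q = k * H * Nf / Nd
Nf / Nd = 7 / 14 = 0.5
q = 2.37e-05 * 13.7 * 0.5
q = 0.0001623 m^3/s per m


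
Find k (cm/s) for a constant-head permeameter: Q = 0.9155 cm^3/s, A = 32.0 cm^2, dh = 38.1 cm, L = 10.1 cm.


Compute hydraulic gradient:
i = dh / L = 38.1 / 10.1 = 3.77228
Then apply Darcy's law:
k = Q / (A * i)
k = 0.9155 / (32.0 * 3.77228)
k = 0.9155 / 120.713
k = 0.007584 cm/s


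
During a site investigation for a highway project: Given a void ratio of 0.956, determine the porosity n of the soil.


Result: 0.4888

Derivation:
Using the relation n = e / (1 + e)
n = 0.956 / (1 + 0.956)
n = 0.956 / 1.956
n = 0.4888


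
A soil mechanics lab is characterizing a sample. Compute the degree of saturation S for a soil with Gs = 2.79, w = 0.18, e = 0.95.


Using S = Gs * w / e
S = 2.79 * 0.18 / 0.95
S = 0.5286


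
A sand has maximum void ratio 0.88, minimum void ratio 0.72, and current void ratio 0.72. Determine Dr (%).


Result: 100.0 %

Derivation:
Using Dr = (e_max - e) / (e_max - e_min) * 100
e_max - e = 0.88 - 0.72 = 0.16
e_max - e_min = 0.88 - 0.72 = 0.16
Dr = 0.16 / 0.16 * 100
Dr = 100.0 %


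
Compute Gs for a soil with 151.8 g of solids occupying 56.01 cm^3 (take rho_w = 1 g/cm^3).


Using Gs = m_s / (V_s * rho_w)
Since rho_w = 1 g/cm^3:
Gs = 151.8 / 56.01
Gs = 2.71


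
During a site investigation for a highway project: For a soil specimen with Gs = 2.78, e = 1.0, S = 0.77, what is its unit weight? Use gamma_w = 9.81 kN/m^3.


Using gamma = gamma_w * (Gs + S*e) / (1 + e)
Numerator: Gs + S*e = 2.78 + 0.77*1.0 = 3.55
Denominator: 1 + e = 1 + 1.0 = 2.0
gamma = 9.81 * 3.55 / 2.0
gamma = 17.413 kN/m^3


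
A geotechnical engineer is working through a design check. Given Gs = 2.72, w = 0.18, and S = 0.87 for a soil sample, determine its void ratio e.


Result: 0.5628

Derivation:
Using the relation e = Gs * w / S
e = 2.72 * 0.18 / 0.87
e = 0.5628


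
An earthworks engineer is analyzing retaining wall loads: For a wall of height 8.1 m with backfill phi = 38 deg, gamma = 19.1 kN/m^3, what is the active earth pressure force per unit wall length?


Compute active earth pressure coefficient:
Ka = tan^2(45 - phi/2) = tan^2(26.0) = 0.237883
Compute active force:
Pa = 0.5 * Ka * gamma * H^2
Pa = 0.5 * 0.237883 * 19.1 * 8.1^2
Pa = 149.05 kN/m


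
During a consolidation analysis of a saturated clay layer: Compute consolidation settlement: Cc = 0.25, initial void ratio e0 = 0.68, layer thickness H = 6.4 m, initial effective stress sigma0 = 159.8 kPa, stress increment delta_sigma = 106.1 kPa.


Using Sc = Cc * H / (1 + e0) * log10((sigma0 + delta_sigma) / sigma0)
Stress ratio = (159.8 + 106.1) / 159.8 = 1.66395
log10(1.66395) = 0.221142
Cc * H / (1 + e0) = 0.25 * 6.4 / (1 + 0.68) = 0.952381
Sc = 0.952381 * 0.221142
Sc = 0.2106 m


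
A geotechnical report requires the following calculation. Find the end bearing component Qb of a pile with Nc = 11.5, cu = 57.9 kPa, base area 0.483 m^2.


Using Qb = Nc * cu * Ab
Qb = 11.5 * 57.9 * 0.483
Qb = 321.61 kN


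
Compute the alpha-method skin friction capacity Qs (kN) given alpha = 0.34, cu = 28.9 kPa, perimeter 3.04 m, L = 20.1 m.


Using Qs = alpha * cu * perimeter * L
Qs = 0.34 * 28.9 * 3.04 * 20.1
Qs = 600.41 kN


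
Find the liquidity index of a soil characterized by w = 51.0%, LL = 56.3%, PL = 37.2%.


Result: 0.723

Derivation:
First compute the plasticity index:
PI = LL - PL = 56.3 - 37.2 = 19.1
Then compute the liquidity index:
LI = (w - PL) / PI
LI = (51.0 - 37.2) / 19.1
LI = 0.723


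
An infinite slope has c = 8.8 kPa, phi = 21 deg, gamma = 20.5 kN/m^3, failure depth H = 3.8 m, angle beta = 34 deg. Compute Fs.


Result: 0.813

Derivation:
Using Fs = c / (gamma*H*sin(beta)*cos(beta)) + tan(phi)/tan(beta)
Cohesion contribution = 8.8 / (20.5*3.8*sin(34)*cos(34))
Cohesion contribution = 0.243674
Friction contribution = tan(21)/tan(34) = 0.569102
Fs = 0.243674 + 0.569102
Fs = 0.813


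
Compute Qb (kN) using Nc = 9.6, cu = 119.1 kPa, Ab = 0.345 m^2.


Using Qb = Nc * cu * Ab
Qb = 9.6 * 119.1 * 0.345
Qb = 394.46 kN


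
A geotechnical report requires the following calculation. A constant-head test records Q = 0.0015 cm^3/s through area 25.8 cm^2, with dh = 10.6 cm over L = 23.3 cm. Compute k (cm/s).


Compute hydraulic gradient:
i = dh / L = 10.6 / 23.3 = 0.454936
Then apply Darcy's law:
k = Q / (A * i)
k = 0.0015 / (25.8 * 0.454936)
k = 0.0015 / 11.7373
k = 0.000128 cm/s


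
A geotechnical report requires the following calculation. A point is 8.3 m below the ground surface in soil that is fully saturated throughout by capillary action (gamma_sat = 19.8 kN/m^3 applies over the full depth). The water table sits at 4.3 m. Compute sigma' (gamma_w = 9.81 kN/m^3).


Total stress = gamma_sat * depth
sigma = 19.8 * 8.3 = 164.34 kPa
Pore water pressure u = gamma_w * (depth - d_wt)
u = 9.81 * (8.3 - 4.3) = 39.24 kPa
Effective stress = sigma - u
sigma' = 164.34 - 39.24 = 125.1 kPa


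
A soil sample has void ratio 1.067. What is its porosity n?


Using the relation n = e / (1 + e)
n = 1.067 / (1 + 1.067)
n = 1.067 / 2.067
n = 0.5162


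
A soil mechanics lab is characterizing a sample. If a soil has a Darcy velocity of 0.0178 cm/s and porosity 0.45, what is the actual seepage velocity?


Using v_s = v_d / n
v_s = 0.0178 / 0.45
v_s = 0.03956 cm/s


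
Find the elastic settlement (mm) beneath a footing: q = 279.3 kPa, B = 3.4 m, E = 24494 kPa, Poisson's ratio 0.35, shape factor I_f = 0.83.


Using Se = q * B * (1 - nu^2) * I_f / E
1 - nu^2 = 1 - 0.35^2 = 0.8775
Se = 279.3 * 3.4 * 0.8775 * 0.83 / 24494
Se = 0.028237 m
Convert to mm: Se = 0.028237 * 1000 = 28.237 mm


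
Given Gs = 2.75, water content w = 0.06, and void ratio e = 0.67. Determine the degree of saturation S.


Using S = Gs * w / e
S = 2.75 * 0.06 / 0.67
S = 0.2463


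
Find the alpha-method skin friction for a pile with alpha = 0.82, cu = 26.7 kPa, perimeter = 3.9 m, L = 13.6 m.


Result: 1161.26 kN

Derivation:
Using Qs = alpha * cu * perimeter * L
Qs = 0.82 * 26.7 * 3.9 * 13.6
Qs = 1161.26 kN


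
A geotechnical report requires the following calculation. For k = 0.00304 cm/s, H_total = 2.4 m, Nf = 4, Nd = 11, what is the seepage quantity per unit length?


Convert k to m/s for unit consistency with H:
k = 0.00304 cm/s = 0.00304 / 100 m/s = 3.04e-05 m/s
Using q = k * H * Nf / Nd
Nf / Nd = 4 / 11 = 0.3636
q = 3.04e-05 * 2.4 * 0.3636
q = 2.653e-05 m^3/s per m


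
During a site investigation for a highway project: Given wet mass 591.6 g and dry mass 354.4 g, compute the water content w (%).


Using w = (m_wet - m_dry) / m_dry * 100
m_wet - m_dry = 591.6 - 354.4 = 237.2 g
w = 237.2 / 354.4 * 100
w = 66.93 %


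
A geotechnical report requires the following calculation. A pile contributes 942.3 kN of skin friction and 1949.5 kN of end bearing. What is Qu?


Using Qu = Qf + Qb
Qu = 942.3 + 1949.5
Qu = 2891.8 kN


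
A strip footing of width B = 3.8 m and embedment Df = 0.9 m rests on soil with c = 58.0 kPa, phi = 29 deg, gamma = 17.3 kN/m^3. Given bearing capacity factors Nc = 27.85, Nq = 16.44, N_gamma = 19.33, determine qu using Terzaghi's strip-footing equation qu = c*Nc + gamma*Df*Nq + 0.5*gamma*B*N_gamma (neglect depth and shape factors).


Compute qu = c*Nc + gamma*Df*Nq + 0.5*gamma*B*N_gamma
Term 1: 58.0 * 27.85 = 1615.3
Term 2: 17.3 * 0.9 * 16.44 = 255.9708
Term 3: 0.5 * 17.3 * 3.8 * 19.33 = 635.3771
qu = 1615.3 + 255.9708 + 635.3771
qu = 2506.65 kPa


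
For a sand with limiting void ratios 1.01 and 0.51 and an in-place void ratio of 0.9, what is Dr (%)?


Using Dr = (e_max - e) / (e_max - e_min) * 100
e_max - e = 1.01 - 0.9 = 0.11
e_max - e_min = 1.01 - 0.51 = 0.5
Dr = 0.11 / 0.5 * 100
Dr = 22.0 %


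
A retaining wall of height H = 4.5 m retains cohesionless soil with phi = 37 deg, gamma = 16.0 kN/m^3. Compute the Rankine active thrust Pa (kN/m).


Compute active earth pressure coefficient:
Ka = tan^2(45 - phi/2) = tan^2(26.5) = 0.248584
Compute active force:
Pa = 0.5 * Ka * gamma * H^2
Pa = 0.5 * 0.248584 * 16.0 * 4.5^2
Pa = 40.27 kN/m


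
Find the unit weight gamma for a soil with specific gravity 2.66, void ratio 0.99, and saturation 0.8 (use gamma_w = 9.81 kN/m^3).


Using gamma = gamma_w * (Gs + S*e) / (1 + e)
Numerator: Gs + S*e = 2.66 + 0.8*0.99 = 3.452
Denominator: 1 + e = 1 + 0.99 = 1.99
gamma = 9.81 * 3.452 / 1.99
gamma = 17.017 kN/m^3


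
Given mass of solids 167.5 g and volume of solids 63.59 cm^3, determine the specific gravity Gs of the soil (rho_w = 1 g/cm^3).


Using Gs = m_s / (V_s * rho_w)
Since rho_w = 1 g/cm^3:
Gs = 167.5 / 63.59
Gs = 2.634


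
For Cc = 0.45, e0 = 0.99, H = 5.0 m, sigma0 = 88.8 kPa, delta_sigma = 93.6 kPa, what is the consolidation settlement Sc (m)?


Using Sc = Cc * H / (1 + e0) * log10((sigma0 + delta_sigma) / sigma0)
Stress ratio = (88.8 + 93.6) / 88.8 = 2.05405
log10(2.05405) = 0.312612
Cc * H / (1 + e0) = 0.45 * 5.0 / (1 + 0.99) = 1.13065
Sc = 1.13065 * 0.312612
Sc = 0.3535 m


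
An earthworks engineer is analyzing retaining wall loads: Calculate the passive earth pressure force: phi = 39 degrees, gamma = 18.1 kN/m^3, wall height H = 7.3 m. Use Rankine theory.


Compute passive earth pressure coefficient:
Kp = tan^2(45 + phi/2) = tan^2(64.5) = 4.395495
Compute passive force:
Pp = 0.5 * Kp * gamma * H^2
Pp = 0.5 * 4.395495 * 18.1 * 7.3^2
Pp = 2119.84 kN/m


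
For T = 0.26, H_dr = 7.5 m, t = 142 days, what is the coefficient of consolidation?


Using cv = T * H_dr^2 / t
H_dr^2 = 7.5^2 = 56.25
cv = 0.26 * 56.25 / 142
cv = 0.10299 m^2/day


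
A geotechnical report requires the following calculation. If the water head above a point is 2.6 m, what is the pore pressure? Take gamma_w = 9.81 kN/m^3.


Using u = gamma_w * h_w
u = 9.81 * 2.6
u = 25.51 kPa


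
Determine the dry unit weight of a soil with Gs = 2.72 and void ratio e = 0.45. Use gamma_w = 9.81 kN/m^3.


Result: 18.402 kN/m^3

Derivation:
Using gamma_d = Gs * gamma_w / (1 + e)
gamma_d = 2.72 * 9.81 / (1 + 0.45)
gamma_d = 2.72 * 9.81 / 1.45
gamma_d = 18.402 kN/m^3


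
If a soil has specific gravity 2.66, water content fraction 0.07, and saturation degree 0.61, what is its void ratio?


Using the relation e = Gs * w / S
e = 2.66 * 0.07 / 0.61
e = 0.3052


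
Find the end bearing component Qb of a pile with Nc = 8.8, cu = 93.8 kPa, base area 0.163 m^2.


Result: 134.55 kN

Derivation:
Using Qb = Nc * cu * Ab
Qb = 8.8 * 93.8 * 0.163
Qb = 134.55 kN


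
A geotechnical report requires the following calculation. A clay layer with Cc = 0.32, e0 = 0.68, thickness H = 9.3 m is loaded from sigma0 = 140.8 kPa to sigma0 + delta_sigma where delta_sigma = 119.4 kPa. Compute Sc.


Using Sc = Cc * H / (1 + e0) * log10((sigma0 + delta_sigma) / sigma0)
Stress ratio = (140.8 + 119.4) / 140.8 = 1.84801
log10(1.84801) = 0.266705
Cc * H / (1 + e0) = 0.32 * 9.3 / (1 + 0.68) = 1.77143
Sc = 1.77143 * 0.266705
Sc = 0.4724 m


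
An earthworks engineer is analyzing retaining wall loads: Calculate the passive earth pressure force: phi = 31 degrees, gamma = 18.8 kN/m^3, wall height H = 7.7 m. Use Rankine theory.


Compute passive earth pressure coefficient:
Kp = tan^2(45 + phi/2) = tan^2(60.5) = 3.124035
Compute passive force:
Pp = 0.5 * Kp * gamma * H^2
Pp = 0.5 * 3.124035 * 18.8 * 7.7^2
Pp = 1741.11 kN/m


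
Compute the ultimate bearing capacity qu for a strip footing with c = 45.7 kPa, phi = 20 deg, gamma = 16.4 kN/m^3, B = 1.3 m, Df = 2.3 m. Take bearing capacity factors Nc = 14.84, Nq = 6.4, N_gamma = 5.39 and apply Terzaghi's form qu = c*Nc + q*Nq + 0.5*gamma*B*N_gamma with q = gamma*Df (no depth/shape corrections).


Compute qu = c*Nc + gamma*Df*Nq + 0.5*gamma*B*N_gamma
Term 1: 45.7 * 14.84 = 678.188
Term 2: 16.4 * 2.3 * 6.4 = 241.408
Term 3: 0.5 * 16.4 * 1.3 * 5.39 = 57.4574
qu = 678.188 + 241.408 + 57.4574
qu = 977.05 kPa


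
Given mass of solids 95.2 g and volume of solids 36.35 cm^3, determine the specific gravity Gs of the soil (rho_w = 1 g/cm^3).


Result: 2.619

Derivation:
Using Gs = m_s / (V_s * rho_w)
Since rho_w = 1 g/cm^3:
Gs = 95.2 / 36.35
Gs = 2.619


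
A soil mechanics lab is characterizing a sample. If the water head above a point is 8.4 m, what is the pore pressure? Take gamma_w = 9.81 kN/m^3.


Using u = gamma_w * h_w
u = 9.81 * 8.4
u = 82.4 kPa


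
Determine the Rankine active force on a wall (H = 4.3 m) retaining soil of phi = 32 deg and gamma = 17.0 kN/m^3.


Compute active earth pressure coefficient:
Ka = tan^2(45 - phi/2) = tan^2(29.0) = 0.307259
Compute active force:
Pa = 0.5 * Ka * gamma * H^2
Pa = 0.5 * 0.307259 * 17.0 * 4.3^2
Pa = 48.29 kN/m


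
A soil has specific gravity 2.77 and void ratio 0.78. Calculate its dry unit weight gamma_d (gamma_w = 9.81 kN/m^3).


Using gamma_d = Gs * gamma_w / (1 + e)
gamma_d = 2.77 * 9.81 / (1 + 0.78)
gamma_d = 2.77 * 9.81 / 1.78
gamma_d = 15.266 kN/m^3


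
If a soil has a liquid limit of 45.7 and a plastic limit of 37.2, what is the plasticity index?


Using PI = LL - PL
PI = 45.7 - 37.2
PI = 8.5


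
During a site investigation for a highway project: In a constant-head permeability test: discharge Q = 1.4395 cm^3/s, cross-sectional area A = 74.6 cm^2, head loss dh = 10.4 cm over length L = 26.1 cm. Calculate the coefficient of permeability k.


Compute hydraulic gradient:
i = dh / L = 10.4 / 26.1 = 0.398467
Then apply Darcy's law:
k = Q / (A * i)
k = 1.4395 / (74.6 * 0.398467)
k = 1.4395 / 29.7257
k = 0.048426 cm/s


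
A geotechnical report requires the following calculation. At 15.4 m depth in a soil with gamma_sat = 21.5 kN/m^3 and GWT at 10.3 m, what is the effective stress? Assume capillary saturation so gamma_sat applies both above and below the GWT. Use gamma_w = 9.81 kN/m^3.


Result: 281.07 kPa

Derivation:
Total stress = gamma_sat * depth
sigma = 21.5 * 15.4 = 331.1 kPa
Pore water pressure u = gamma_w * (depth - d_wt)
u = 9.81 * (15.4 - 10.3) = 50.031 kPa
Effective stress = sigma - u
sigma' = 331.1 - 50.031 = 281.07 kPa


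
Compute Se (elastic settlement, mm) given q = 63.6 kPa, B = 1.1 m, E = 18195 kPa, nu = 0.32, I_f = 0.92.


Result: 3.175 mm

Derivation:
Using Se = q * B * (1 - nu^2) * I_f / E
1 - nu^2 = 1 - 0.32^2 = 0.8976
Se = 63.6 * 1.1 * 0.8976 * 0.92 / 18195
Se = 0.003175 m
Convert to mm: Se = 0.003175 * 1000 = 3.175 mm


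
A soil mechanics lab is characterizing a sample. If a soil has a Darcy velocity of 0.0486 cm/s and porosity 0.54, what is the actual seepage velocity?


Using v_s = v_d / n
v_s = 0.0486 / 0.54
v_s = 0.09 cm/s


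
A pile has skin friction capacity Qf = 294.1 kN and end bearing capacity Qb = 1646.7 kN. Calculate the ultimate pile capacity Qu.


Using Qu = Qf + Qb
Qu = 294.1 + 1646.7
Qu = 1940.8 kN


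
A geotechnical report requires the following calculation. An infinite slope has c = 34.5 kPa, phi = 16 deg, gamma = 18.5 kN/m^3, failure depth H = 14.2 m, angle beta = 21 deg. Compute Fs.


Using Fs = c / (gamma*H*sin(beta)*cos(beta)) + tan(phi)/tan(beta)
Cohesion contribution = 34.5 / (18.5*14.2*sin(21)*cos(21))
Cohesion contribution = 0.392535
Friction contribution = tan(16)/tan(21) = 0.746997
Fs = 0.392535 + 0.746997
Fs = 1.14


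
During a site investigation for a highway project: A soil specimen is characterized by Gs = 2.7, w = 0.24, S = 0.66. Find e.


Result: 0.9818

Derivation:
Using the relation e = Gs * w / S
e = 2.7 * 0.24 / 0.66
e = 0.9818


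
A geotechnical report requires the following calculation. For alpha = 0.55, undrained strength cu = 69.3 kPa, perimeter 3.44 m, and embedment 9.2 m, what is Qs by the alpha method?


Using Qs = alpha * cu * perimeter * L
Qs = 0.55 * 69.3 * 3.44 * 9.2
Qs = 1206.26 kN


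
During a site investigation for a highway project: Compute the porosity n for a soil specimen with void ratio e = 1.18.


Result: 0.5413

Derivation:
Using the relation n = e / (1 + e)
n = 1.18 / (1 + 1.18)
n = 1.18 / 2.18
n = 0.5413


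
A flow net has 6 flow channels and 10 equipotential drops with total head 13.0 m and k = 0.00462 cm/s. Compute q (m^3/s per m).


Convert k to m/s for unit consistency with H:
k = 0.00462 cm/s = 0.00462 / 100 m/s = 4.62e-05 m/s
Using q = k * H * Nf / Nd
Nf / Nd = 6 / 10 = 0.6
q = 4.62e-05 * 13.0 * 0.6
q = 0.0003604 m^3/s per m


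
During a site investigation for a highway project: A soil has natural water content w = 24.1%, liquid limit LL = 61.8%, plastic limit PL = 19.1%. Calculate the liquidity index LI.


Result: 0.117

Derivation:
First compute the plasticity index:
PI = LL - PL = 61.8 - 19.1 = 42.7
Then compute the liquidity index:
LI = (w - PL) / PI
LI = (24.1 - 19.1) / 42.7
LI = 0.117


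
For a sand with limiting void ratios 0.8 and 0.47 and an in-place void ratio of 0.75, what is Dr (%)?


Using Dr = (e_max - e) / (e_max - e_min) * 100
e_max - e = 0.8 - 0.75 = 0.05
e_max - e_min = 0.8 - 0.47 = 0.33
Dr = 0.05 / 0.33 * 100
Dr = 15.15 %


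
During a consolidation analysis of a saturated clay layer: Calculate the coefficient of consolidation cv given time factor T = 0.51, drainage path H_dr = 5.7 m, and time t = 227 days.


Using cv = T * H_dr^2 / t
H_dr^2 = 5.7^2 = 32.49
cv = 0.51 * 32.49 / 227
cv = 0.073 m^2/day


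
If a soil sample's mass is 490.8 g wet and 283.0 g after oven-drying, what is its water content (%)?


Result: 73.43 %

Derivation:
Using w = (m_wet - m_dry) / m_dry * 100
m_wet - m_dry = 490.8 - 283.0 = 207.8 g
w = 207.8 / 283.0 * 100
w = 73.43 %


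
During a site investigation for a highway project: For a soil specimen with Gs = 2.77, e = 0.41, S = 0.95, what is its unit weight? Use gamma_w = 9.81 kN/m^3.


Using gamma = gamma_w * (Gs + S*e) / (1 + e)
Numerator: Gs + S*e = 2.77 + 0.95*0.41 = 3.1595
Denominator: 1 + e = 1 + 0.41 = 1.41
gamma = 9.81 * 3.1595 / 1.41
gamma = 21.982 kN/m^3


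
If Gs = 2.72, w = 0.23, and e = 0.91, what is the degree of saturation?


Using S = Gs * w / e
S = 2.72 * 0.23 / 0.91
S = 0.6875


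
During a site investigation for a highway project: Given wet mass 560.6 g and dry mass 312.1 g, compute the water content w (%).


Result: 79.62 %

Derivation:
Using w = (m_wet - m_dry) / m_dry * 100
m_wet - m_dry = 560.6 - 312.1 = 248.5 g
w = 248.5 / 312.1 * 100
w = 79.62 %


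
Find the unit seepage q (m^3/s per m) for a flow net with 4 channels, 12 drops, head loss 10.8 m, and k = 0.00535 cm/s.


Result: 0.0001926 m^3/s per m

Derivation:
Convert k to m/s for unit consistency with H:
k = 0.00535 cm/s = 0.00535 / 100 m/s = 5.35e-05 m/s
Using q = k * H * Nf / Nd
Nf / Nd = 4 / 12 = 0.3333
q = 5.35e-05 * 10.8 * 0.3333
q = 0.0001926 m^3/s per m


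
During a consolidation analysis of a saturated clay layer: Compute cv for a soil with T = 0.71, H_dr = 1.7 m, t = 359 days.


Result: 0.00572 m^2/day

Derivation:
Using cv = T * H_dr^2 / t
H_dr^2 = 1.7^2 = 2.89
cv = 0.71 * 2.89 / 359
cv = 0.00572 m^2/day


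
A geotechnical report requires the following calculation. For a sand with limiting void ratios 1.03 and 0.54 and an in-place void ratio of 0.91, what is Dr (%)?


Using Dr = (e_max - e) / (e_max - e_min) * 100
e_max - e = 1.03 - 0.91 = 0.12
e_max - e_min = 1.03 - 0.54 = 0.49
Dr = 0.12 / 0.49 * 100
Dr = 24.49 %


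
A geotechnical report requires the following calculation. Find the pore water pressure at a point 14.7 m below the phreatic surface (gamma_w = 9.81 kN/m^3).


Using u = gamma_w * h_w
u = 9.81 * 14.7
u = 144.21 kPa


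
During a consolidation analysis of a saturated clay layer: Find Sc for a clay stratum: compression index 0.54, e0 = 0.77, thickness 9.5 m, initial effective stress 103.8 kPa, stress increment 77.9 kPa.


Using Sc = Cc * H / (1 + e0) * log10((sigma0 + delta_sigma) / sigma0)
Stress ratio = (103.8 + 77.9) / 103.8 = 1.75048
log10(1.75048) = 0.243158
Cc * H / (1 + e0) = 0.54 * 9.5 / (1 + 0.77) = 2.89831
Sc = 2.89831 * 0.243158
Sc = 0.7047 m


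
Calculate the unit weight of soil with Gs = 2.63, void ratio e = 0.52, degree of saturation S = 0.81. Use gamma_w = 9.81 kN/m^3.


Using gamma = gamma_w * (Gs + S*e) / (1 + e)
Numerator: Gs + S*e = 2.63 + 0.81*0.52 = 3.0512
Denominator: 1 + e = 1 + 0.52 = 1.52
gamma = 9.81 * 3.0512 / 1.52
gamma = 19.692 kN/m^3


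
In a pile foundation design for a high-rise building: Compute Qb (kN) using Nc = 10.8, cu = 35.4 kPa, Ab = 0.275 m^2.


Using Qb = Nc * cu * Ab
Qb = 10.8 * 35.4 * 0.275
Qb = 105.14 kN


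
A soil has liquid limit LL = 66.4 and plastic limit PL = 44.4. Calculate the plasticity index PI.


Using PI = LL - PL
PI = 66.4 - 44.4
PI = 22.0


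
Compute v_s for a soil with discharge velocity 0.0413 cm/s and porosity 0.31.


Result: 0.13323 cm/s

Derivation:
Using v_s = v_d / n
v_s = 0.0413 / 0.31
v_s = 0.13323 cm/s


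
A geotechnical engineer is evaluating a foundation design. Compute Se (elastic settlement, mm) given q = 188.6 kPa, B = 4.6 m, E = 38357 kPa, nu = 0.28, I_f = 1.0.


Using Se = q * B * (1 - nu^2) * I_f / E
1 - nu^2 = 1 - 0.28^2 = 0.9216
Se = 188.6 * 4.6 * 0.9216 * 1.0 / 38357
Se = 0.020845 m
Convert to mm: Se = 0.020845 * 1000 = 20.845 mm


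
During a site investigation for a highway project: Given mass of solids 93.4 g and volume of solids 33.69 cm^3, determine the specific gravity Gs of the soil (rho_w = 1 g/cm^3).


Result: 2.772

Derivation:
Using Gs = m_s / (V_s * rho_w)
Since rho_w = 1 g/cm^3:
Gs = 93.4 / 33.69
Gs = 2.772


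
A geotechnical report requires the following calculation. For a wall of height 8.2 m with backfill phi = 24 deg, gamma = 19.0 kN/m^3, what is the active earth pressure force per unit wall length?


Compute active earth pressure coefficient:
Ka = tan^2(45 - phi/2) = tan^2(33.0) = 0.42173
Compute active force:
Pa = 0.5 * Ka * gamma * H^2
Pa = 0.5 * 0.42173 * 19.0 * 8.2^2
Pa = 269.39 kN/m


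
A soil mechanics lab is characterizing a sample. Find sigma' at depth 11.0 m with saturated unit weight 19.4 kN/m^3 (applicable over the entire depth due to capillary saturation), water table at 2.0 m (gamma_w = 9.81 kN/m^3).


Result: 125.11 kPa

Derivation:
Total stress = gamma_sat * depth
sigma = 19.4 * 11.0 = 213.4 kPa
Pore water pressure u = gamma_w * (depth - d_wt)
u = 9.81 * (11.0 - 2.0) = 88.29 kPa
Effective stress = sigma - u
sigma' = 213.4 - 88.29 = 125.11 kPa


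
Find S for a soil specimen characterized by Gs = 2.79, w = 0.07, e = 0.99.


Using S = Gs * w / e
S = 2.79 * 0.07 / 0.99
S = 0.1973


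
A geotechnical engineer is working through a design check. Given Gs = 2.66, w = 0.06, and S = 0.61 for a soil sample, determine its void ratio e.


Result: 0.2616

Derivation:
Using the relation e = Gs * w / S
e = 2.66 * 0.06 / 0.61
e = 0.2616


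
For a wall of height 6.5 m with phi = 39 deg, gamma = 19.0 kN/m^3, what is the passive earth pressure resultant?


Compute passive earth pressure coefficient:
Kp = tan^2(45 + phi/2) = tan^2(64.5) = 4.395495
Compute passive force:
Pp = 0.5 * Kp * gamma * H^2
Pp = 0.5 * 4.395495 * 19.0 * 6.5^2
Pp = 1764.24 kN/m


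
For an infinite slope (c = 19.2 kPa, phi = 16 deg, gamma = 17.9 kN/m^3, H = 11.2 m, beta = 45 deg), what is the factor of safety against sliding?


Using Fs = c / (gamma*H*sin(beta)*cos(beta)) + tan(phi)/tan(beta)
Cohesion contribution = 19.2 / (17.9*11.2*sin(45)*cos(45))
Cohesion contribution = 0.19154
Friction contribution = tan(16)/tan(45) = 0.286745
Fs = 0.19154 + 0.286745
Fs = 0.478


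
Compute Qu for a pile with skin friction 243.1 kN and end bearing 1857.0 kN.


Result: 2100.1 kN

Derivation:
Using Qu = Qf + Qb
Qu = 243.1 + 1857.0
Qu = 2100.1 kN


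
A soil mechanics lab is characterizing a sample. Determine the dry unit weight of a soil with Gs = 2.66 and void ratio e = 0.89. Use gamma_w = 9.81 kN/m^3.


Using gamma_d = Gs * gamma_w / (1 + e)
gamma_d = 2.66 * 9.81 / (1 + 0.89)
gamma_d = 2.66 * 9.81 / 1.89
gamma_d = 13.807 kN/m^3


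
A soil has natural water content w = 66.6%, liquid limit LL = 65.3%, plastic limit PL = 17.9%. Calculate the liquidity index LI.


First compute the plasticity index:
PI = LL - PL = 65.3 - 17.9 = 47.4
Then compute the liquidity index:
LI = (w - PL) / PI
LI = (66.6 - 17.9) / 47.4
LI = 1.027


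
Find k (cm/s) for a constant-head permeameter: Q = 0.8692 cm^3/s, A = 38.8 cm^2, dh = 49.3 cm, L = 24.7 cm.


Compute hydraulic gradient:
i = dh / L = 49.3 / 24.7 = 1.99595
Then apply Darcy's law:
k = Q / (A * i)
k = 0.8692 / (38.8 * 1.99595)
k = 0.8692 / 77.4429
k = 0.011224 cm/s


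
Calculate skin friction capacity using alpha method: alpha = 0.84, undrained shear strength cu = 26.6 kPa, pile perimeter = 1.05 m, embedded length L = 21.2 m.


Using Qs = alpha * cu * perimeter * L
Qs = 0.84 * 26.6 * 1.05 * 21.2
Qs = 497.38 kN


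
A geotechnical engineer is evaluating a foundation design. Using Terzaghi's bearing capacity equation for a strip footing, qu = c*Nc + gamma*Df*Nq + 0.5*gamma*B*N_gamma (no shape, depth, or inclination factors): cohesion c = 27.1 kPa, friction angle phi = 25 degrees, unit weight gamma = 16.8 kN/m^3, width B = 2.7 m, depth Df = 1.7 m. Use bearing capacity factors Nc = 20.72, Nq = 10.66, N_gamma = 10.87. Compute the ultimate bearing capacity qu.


Compute qu = c*Nc + gamma*Df*Nq + 0.5*gamma*B*N_gamma
Term 1: 27.1 * 20.72 = 561.512
Term 2: 16.8 * 1.7 * 10.66 = 304.4496
Term 3: 0.5 * 16.8 * 2.7 * 10.87 = 246.5316
qu = 561.512 + 304.4496 + 246.5316
qu = 1112.49 kPa


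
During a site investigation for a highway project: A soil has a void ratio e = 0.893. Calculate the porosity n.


Result: 0.4717

Derivation:
Using the relation n = e / (1 + e)
n = 0.893 / (1 + 0.893)
n = 0.893 / 1.893
n = 0.4717


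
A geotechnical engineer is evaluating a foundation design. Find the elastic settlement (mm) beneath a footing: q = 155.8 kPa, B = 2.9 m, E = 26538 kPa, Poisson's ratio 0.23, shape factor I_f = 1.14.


Using Se = q * B * (1 - nu^2) * I_f / E
1 - nu^2 = 1 - 0.23^2 = 0.9471
Se = 155.8 * 2.9 * 0.9471 * 1.14 / 26538
Se = 0.018382 m
Convert to mm: Se = 0.018382 * 1000 = 18.382 mm


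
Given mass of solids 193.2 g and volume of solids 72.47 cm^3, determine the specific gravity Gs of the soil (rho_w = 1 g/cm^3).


Using Gs = m_s / (V_s * rho_w)
Since rho_w = 1 g/cm^3:
Gs = 193.2 / 72.47
Gs = 2.666


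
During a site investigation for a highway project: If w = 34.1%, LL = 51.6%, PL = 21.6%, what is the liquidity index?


First compute the plasticity index:
PI = LL - PL = 51.6 - 21.6 = 30.0
Then compute the liquidity index:
LI = (w - PL) / PI
LI = (34.1 - 21.6) / 30.0
LI = 0.417


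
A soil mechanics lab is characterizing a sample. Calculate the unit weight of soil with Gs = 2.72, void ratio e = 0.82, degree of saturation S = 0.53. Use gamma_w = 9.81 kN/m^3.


Using gamma = gamma_w * (Gs + S*e) / (1 + e)
Numerator: Gs + S*e = 2.72 + 0.53*0.82 = 3.1546
Denominator: 1 + e = 1 + 0.82 = 1.82
gamma = 9.81 * 3.1546 / 1.82
gamma = 17.004 kN/m^3


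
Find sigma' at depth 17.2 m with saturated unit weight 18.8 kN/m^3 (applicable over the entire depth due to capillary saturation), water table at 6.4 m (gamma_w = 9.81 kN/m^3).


Result: 217.41 kPa

Derivation:
Total stress = gamma_sat * depth
sigma = 18.8 * 17.2 = 323.36 kPa
Pore water pressure u = gamma_w * (depth - d_wt)
u = 9.81 * (17.2 - 6.4) = 105.948 kPa
Effective stress = sigma - u
sigma' = 323.36 - 105.948 = 217.41 kPa


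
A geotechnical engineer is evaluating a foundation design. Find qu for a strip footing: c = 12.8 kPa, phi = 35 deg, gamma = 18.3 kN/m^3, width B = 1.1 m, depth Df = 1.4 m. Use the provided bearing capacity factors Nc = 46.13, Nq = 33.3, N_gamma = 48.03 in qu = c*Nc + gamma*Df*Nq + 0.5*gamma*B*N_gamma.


Result: 1927.03 kPa

Derivation:
Compute qu = c*Nc + gamma*Df*Nq + 0.5*gamma*B*N_gamma
Term 1: 12.8 * 46.13 = 590.464
Term 2: 18.3 * 1.4 * 33.3 = 853.146
Term 3: 0.5 * 18.3 * 1.1 * 48.03 = 483.42195
qu = 590.464 + 853.146 + 483.42195
qu = 1927.03 kPa


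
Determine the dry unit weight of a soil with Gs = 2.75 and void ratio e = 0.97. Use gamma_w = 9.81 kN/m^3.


Using gamma_d = Gs * gamma_w / (1 + e)
gamma_d = 2.75 * 9.81 / (1 + 0.97)
gamma_d = 2.75 * 9.81 / 1.97
gamma_d = 13.694 kN/m^3


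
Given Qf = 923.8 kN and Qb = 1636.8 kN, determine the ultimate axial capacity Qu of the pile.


Using Qu = Qf + Qb
Qu = 923.8 + 1636.8
Qu = 2560.6 kN


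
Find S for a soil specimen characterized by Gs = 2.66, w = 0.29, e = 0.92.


Using S = Gs * w / e
S = 2.66 * 0.29 / 0.92
S = 0.8385


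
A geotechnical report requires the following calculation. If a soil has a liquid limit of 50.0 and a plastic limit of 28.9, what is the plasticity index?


Using PI = LL - PL
PI = 50.0 - 28.9
PI = 21.1


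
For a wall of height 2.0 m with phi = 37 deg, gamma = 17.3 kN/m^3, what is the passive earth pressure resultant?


Compute passive earth pressure coefficient:
Kp = tan^2(45 + phi/2) = tan^2(63.5) = 4.022791
Compute passive force:
Pp = 0.5 * Kp * gamma * H^2
Pp = 0.5 * 4.022791 * 17.3 * 2.0^2
Pp = 139.19 kN/m


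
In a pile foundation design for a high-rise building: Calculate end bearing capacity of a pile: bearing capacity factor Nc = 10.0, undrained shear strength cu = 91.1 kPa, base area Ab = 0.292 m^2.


Using Qb = Nc * cu * Ab
Qb = 10.0 * 91.1 * 0.292
Qb = 266.01 kN


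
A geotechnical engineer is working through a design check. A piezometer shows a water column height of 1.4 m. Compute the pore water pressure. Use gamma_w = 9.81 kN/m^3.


Using u = gamma_w * h_w
u = 9.81 * 1.4
u = 13.73 kPa


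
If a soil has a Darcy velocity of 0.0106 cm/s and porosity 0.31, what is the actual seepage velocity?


Result: 0.03419 cm/s

Derivation:
Using v_s = v_d / n
v_s = 0.0106 / 0.31
v_s = 0.03419 cm/s


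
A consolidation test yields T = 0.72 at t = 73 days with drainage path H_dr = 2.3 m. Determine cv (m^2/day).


Result: 0.05218 m^2/day

Derivation:
Using cv = T * H_dr^2 / t
H_dr^2 = 2.3^2 = 5.29
cv = 0.72 * 5.29 / 73
cv = 0.05218 m^2/day


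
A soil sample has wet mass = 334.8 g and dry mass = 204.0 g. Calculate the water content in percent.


Using w = (m_wet - m_dry) / m_dry * 100
m_wet - m_dry = 334.8 - 204.0 = 130.8 g
w = 130.8 / 204.0 * 100
w = 64.12 %


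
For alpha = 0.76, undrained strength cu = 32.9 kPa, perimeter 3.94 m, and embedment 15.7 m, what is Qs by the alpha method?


Using Qs = alpha * cu * perimeter * L
Qs = 0.76 * 32.9 * 3.94 * 15.7
Qs = 1546.7 kN


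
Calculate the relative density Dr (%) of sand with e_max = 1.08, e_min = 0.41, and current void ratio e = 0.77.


Result: 46.27 %

Derivation:
Using Dr = (e_max - e) / (e_max - e_min) * 100
e_max - e = 1.08 - 0.77 = 0.31
e_max - e_min = 1.08 - 0.41 = 0.67
Dr = 0.31 / 0.67 * 100
Dr = 46.27 %


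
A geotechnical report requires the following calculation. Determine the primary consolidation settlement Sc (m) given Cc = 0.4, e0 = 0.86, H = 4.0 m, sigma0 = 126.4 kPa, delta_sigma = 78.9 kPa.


Result: 0.1812 m

Derivation:
Using Sc = Cc * H / (1 + e0) * log10((sigma0 + delta_sigma) / sigma0)
Stress ratio = (126.4 + 78.9) / 126.4 = 1.62421
log10(1.62421) = 0.210642
Cc * H / (1 + e0) = 0.4 * 4.0 / (1 + 0.86) = 0.860215
Sc = 0.860215 * 0.210642
Sc = 0.1812 m


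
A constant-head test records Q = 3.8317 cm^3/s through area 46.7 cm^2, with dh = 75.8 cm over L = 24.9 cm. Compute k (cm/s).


Result: 0.026953 cm/s

Derivation:
Compute hydraulic gradient:
i = dh / L = 75.8 / 24.9 = 3.04418
Then apply Darcy's law:
k = Q / (A * i)
k = 3.8317 / (46.7 * 3.04418)
k = 3.8317 / 142.163
k = 0.026953 cm/s


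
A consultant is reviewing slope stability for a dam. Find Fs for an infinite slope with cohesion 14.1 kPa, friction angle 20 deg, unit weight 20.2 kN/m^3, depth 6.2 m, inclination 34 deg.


Using Fs = c / (gamma*H*sin(beta)*cos(beta)) + tan(phi)/tan(beta)
Cohesion contribution = 14.1 / (20.2*6.2*sin(34)*cos(34))
Cohesion contribution = 0.242851
Friction contribution = tan(20)/tan(34) = 0.539608
Fs = 0.242851 + 0.539608
Fs = 0.782


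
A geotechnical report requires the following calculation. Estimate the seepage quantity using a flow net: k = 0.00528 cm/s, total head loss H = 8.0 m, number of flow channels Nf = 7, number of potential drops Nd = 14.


Result: 0.0002112 m^3/s per m

Derivation:
Convert k to m/s for unit consistency with H:
k = 0.00528 cm/s = 0.00528 / 100 m/s = 5.28e-05 m/s
Using q = k * H * Nf / Nd
Nf / Nd = 7 / 14 = 0.5
q = 5.28e-05 * 8.0 * 0.5
q = 0.0002112 m^3/s per m


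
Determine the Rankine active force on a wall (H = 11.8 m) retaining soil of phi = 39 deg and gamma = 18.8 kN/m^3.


Compute active earth pressure coefficient:
Ka = tan^2(45 - phi/2) = tan^2(25.5) = 0.227506
Compute active force:
Pa = 0.5 * Ka * gamma * H^2
Pa = 0.5 * 0.227506 * 18.8 * 11.8^2
Pa = 297.77 kN/m


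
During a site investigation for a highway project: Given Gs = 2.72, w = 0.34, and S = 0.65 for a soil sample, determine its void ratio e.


Result: 1.4228

Derivation:
Using the relation e = Gs * w / S
e = 2.72 * 0.34 / 0.65
e = 1.4228


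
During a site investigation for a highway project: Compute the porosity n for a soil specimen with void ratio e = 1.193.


Result: 0.544

Derivation:
Using the relation n = e / (1 + e)
n = 1.193 / (1 + 1.193)
n = 1.193 / 2.193
n = 0.544


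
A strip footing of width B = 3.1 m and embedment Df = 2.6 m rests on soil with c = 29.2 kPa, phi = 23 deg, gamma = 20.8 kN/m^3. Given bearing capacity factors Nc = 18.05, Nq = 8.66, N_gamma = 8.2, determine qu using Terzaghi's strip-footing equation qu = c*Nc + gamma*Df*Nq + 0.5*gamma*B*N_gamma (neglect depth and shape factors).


Compute qu = c*Nc + gamma*Df*Nq + 0.5*gamma*B*N_gamma
Term 1: 29.2 * 18.05 = 527.06
Term 2: 20.8 * 2.6 * 8.66 = 468.3328
Term 3: 0.5 * 20.8 * 3.1 * 8.2 = 264.368
qu = 527.06 + 468.3328 + 264.368
qu = 1259.76 kPa


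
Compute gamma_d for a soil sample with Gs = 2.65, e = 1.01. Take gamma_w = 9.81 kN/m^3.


Using gamma_d = Gs * gamma_w / (1 + e)
gamma_d = 2.65 * 9.81 / (1 + 1.01)
gamma_d = 2.65 * 9.81 / 2.01
gamma_d = 12.934 kN/m^3


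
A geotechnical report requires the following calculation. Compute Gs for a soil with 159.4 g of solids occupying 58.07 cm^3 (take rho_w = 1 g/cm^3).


Using Gs = m_s / (V_s * rho_w)
Since rho_w = 1 g/cm^3:
Gs = 159.4 / 58.07
Gs = 2.745


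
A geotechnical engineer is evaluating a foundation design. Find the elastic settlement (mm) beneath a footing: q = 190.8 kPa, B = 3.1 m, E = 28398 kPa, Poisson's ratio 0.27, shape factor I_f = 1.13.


Using Se = q * B * (1 - nu^2) * I_f / E
1 - nu^2 = 1 - 0.27^2 = 0.9271
Se = 190.8 * 3.1 * 0.9271 * 1.13 / 28398
Se = 0.021820 m
Convert to mm: Se = 0.021820 * 1000 = 21.82 mm


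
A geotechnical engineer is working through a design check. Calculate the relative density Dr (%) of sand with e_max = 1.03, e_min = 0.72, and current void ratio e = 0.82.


Using Dr = (e_max - e) / (e_max - e_min) * 100
e_max - e = 1.03 - 0.82 = 0.21
e_max - e_min = 1.03 - 0.72 = 0.31
Dr = 0.21 / 0.31 * 100
Dr = 67.74 %


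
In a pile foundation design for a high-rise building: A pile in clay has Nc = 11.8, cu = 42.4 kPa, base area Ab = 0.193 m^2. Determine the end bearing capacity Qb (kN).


Using Qb = Nc * cu * Ab
Qb = 11.8 * 42.4 * 0.193
Qb = 96.56 kN


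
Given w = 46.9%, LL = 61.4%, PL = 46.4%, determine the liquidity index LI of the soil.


Result: 0.033

Derivation:
First compute the plasticity index:
PI = LL - PL = 61.4 - 46.4 = 15.0
Then compute the liquidity index:
LI = (w - PL) / PI
LI = (46.9 - 46.4) / 15.0
LI = 0.033


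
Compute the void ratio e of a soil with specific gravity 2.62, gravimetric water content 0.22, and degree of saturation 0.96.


Result: 0.6004

Derivation:
Using the relation e = Gs * w / S
e = 2.62 * 0.22 / 0.96
e = 0.6004


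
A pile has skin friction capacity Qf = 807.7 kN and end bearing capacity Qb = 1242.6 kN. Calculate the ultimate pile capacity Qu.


Using Qu = Qf + Qb
Qu = 807.7 + 1242.6
Qu = 2050.3 kN


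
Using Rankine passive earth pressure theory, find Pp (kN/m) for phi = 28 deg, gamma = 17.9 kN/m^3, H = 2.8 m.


Result: 194.35 kN/m

Derivation:
Compute passive earth pressure coefficient:
Kp = tan^2(45 + phi/2) = tan^2(59.0) = 2.769826
Compute passive force:
Pp = 0.5 * Kp * gamma * H^2
Pp = 0.5 * 2.769826 * 17.9 * 2.8^2
Pp = 194.35 kN/m


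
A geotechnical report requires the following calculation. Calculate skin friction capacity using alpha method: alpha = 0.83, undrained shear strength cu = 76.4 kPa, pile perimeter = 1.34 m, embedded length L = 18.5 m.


Result: 1571.98 kN

Derivation:
Using Qs = alpha * cu * perimeter * L
Qs = 0.83 * 76.4 * 1.34 * 18.5
Qs = 1571.98 kN


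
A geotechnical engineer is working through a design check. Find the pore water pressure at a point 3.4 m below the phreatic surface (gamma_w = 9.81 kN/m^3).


Using u = gamma_w * h_w
u = 9.81 * 3.4
u = 33.35 kPa


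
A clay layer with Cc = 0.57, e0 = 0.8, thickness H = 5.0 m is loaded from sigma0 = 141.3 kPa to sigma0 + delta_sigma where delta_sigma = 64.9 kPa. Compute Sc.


Using Sc = Cc * H / (1 + e0) * log10((sigma0 + delta_sigma) / sigma0)
Stress ratio = (141.3 + 64.9) / 141.3 = 1.45931
log10(1.45931) = 0.164146
Cc * H / (1 + e0) = 0.57 * 5.0 / (1 + 0.8) = 1.58333
Sc = 1.58333 * 0.164146
Sc = 0.2599 m


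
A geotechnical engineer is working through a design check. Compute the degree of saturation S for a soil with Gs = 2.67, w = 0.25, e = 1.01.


Result: 0.6609

Derivation:
Using S = Gs * w / e
S = 2.67 * 0.25 / 1.01
S = 0.6609


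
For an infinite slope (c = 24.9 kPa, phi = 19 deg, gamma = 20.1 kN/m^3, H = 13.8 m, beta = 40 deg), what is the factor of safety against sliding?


Using Fs = c / (gamma*H*sin(beta)*cos(beta)) + tan(phi)/tan(beta)
Cohesion contribution = 24.9 / (20.1*13.8*sin(40)*cos(40))
Cohesion contribution = 0.182307
Friction contribution = tan(19)/tan(40) = 0.410354
Fs = 0.182307 + 0.410354
Fs = 0.593


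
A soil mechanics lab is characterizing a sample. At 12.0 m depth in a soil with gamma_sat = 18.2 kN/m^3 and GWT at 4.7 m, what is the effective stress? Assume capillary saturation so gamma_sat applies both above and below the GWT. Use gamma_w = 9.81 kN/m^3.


Result: 146.79 kPa

Derivation:
Total stress = gamma_sat * depth
sigma = 18.2 * 12.0 = 218.4 kPa
Pore water pressure u = gamma_w * (depth - d_wt)
u = 9.81 * (12.0 - 4.7) = 71.613 kPa
Effective stress = sigma - u
sigma' = 218.4 - 71.613 = 146.79 kPa


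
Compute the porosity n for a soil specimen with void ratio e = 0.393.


Result: 0.2821

Derivation:
Using the relation n = e / (1 + e)
n = 0.393 / (1 + 0.393)
n = 0.393 / 1.393
n = 0.2821


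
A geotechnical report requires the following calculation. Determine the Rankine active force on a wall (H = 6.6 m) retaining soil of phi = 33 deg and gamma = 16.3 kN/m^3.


Compute active earth pressure coefficient:
Ka = tan^2(45 - phi/2) = tan^2(28.5) = 0.294801
Compute active force:
Pa = 0.5 * Ka * gamma * H^2
Pa = 0.5 * 0.294801 * 16.3 * 6.6^2
Pa = 104.66 kN/m
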